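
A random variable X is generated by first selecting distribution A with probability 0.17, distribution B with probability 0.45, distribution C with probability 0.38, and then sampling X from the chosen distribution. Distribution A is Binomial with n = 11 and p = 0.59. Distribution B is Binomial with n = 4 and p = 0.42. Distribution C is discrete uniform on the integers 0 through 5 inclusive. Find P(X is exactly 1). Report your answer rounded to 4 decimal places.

Conditional on each component, P(X = 1): A: 0.000871131; B: 0.327788; C: 0.166667.
By total probability, P(X = 1) = 0.17·0.000871131 + 0.45·0.327788 + 0.38·0.166667 = 0.210986.

0.2110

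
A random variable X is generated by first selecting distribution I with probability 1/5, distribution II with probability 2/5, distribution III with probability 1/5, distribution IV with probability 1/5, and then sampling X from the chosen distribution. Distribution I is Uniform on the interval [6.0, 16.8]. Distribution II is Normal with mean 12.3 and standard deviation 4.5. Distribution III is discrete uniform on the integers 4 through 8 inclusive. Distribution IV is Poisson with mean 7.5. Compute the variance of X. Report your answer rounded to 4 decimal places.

Per component, I: μ=11.4, E[X²]=139.68; II: μ=12.3, E[X²]=171.54; III: μ=6, E[X²]=38; IV: μ=7.5, E[X²]=63.75.
E[X] = 0.2·11.4 + 0.4·12.3 + 0.2·6 + 0.2·7.5 = 9.9.
E[X²] = 0.2·139.68 + 0.4·171.54 + 0.2·38 + 0.2·63.75 = 116.902.
Var(X) = E[X²] − (E[X])² = 116.902 − 98.01 = 18.892.

18.8920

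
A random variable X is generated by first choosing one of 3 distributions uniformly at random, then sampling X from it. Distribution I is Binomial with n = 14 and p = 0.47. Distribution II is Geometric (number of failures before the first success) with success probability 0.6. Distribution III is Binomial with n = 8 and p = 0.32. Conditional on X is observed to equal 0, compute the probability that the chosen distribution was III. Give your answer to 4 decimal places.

Likelihoods P(X=0 | ·): I: 0.000137995; II: 0.6; III: 0.0457163.
Posterior ∝ prior × likelihood. Numerator for III: 0.333333·0.0457163 = 0.0152388.
Normalizing constant: 0.333333·0.000137995 + 0.333333·0.6 + 0.333333·0.0457163 = 0.215285.
P(III | observation) = 0.0152388 / 0.215285 = 0.0707843.

0.0708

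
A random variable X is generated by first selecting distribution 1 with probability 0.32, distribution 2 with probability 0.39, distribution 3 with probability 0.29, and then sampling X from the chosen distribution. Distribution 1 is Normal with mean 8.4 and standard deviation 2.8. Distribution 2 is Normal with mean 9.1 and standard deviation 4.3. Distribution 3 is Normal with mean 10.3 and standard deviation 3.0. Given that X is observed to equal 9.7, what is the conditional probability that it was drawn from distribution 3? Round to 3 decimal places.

0.330

Likelihoods f(9.7 | ·): 1: 0.127921; 2: 0.0918785; 3: 0.130348.
Posterior ∝ prior × likelihood. Numerator for 3: 0.29·0.130348 = 0.0378008.
Normalizing constant: 0.32·0.127921 + 0.39·0.0918785 + 0.29·0.130348 = 0.114568.
P(3 | observation) = 0.0378008 / 0.114568 = 0.329941.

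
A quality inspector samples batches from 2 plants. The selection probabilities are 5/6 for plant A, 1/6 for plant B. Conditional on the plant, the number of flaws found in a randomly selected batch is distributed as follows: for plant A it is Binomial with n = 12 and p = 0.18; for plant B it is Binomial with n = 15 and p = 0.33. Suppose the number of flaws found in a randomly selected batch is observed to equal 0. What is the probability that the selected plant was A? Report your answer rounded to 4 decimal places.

Likelihoods P(X=0 | ·): A: 0.0924201; B: 0.00246106.
Posterior ∝ prior × likelihood. Numerator for A: 0.833333·0.0924201 = 0.0770167.
Normalizing constant: 0.833333·0.0924201 + 0.166667·0.00246106 = 0.0774269.
P(A | observation) = 0.0770167 / 0.0774269 = 0.994702.

0.9947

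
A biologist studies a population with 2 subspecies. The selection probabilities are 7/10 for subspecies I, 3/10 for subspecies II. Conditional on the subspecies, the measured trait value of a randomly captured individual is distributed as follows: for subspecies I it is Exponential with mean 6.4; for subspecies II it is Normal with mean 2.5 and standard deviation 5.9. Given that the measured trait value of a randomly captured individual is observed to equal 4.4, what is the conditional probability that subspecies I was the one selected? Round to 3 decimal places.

Likelihoods f(4.4 | ·): I: 0.0785674; II: 0.0642005.
Posterior ∝ prior × likelihood. Numerator for I: 0.7·0.0785674 = 0.0549972.
Normalizing constant: 0.7·0.0785674 + 0.3·0.0642005 = 0.0742574.
P(I | observation) = 0.0549972 / 0.0742574 = 0.74063.

0.741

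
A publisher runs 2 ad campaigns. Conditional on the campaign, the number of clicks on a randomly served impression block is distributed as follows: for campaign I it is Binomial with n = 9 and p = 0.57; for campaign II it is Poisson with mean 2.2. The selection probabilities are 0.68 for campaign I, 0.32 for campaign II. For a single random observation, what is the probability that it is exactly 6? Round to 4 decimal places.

0.1613

Conditional on each campaign, P(X = 6): I: 0.229052; II: 0.0174484.
By total probability, P(X = 6) = 0.68·0.229052 + 0.32·0.0174484 = 0.161339.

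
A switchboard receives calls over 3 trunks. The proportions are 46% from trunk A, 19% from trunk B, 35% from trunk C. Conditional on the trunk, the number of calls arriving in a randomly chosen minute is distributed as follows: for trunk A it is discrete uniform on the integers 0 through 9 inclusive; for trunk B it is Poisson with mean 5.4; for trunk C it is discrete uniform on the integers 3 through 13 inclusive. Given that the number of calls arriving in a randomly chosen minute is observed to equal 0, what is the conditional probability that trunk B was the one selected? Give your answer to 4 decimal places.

Likelihoods P(X=0 | ·): A: 0.1; B: 0.00451658; C: 0.
Posterior ∝ prior × likelihood. Numerator for B: 0.19·0.00451658 = 0.00085815.
Normalizing constant: 0.46·0.1 + 0.19·0.00451658 + 0.35·0 = 0.0468582.
P(B | observation) = 0.00085815 / 0.0468582 = 0.0183138.

0.0183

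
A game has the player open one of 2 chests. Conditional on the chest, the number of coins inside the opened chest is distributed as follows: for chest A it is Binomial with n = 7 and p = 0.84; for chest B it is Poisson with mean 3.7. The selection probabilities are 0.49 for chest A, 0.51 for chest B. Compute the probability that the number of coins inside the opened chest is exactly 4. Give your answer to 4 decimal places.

Conditional on each chest, P(X = 4): A: 0.0713748; B: 0.193066.
By total probability, P(X = 4) = 0.49·0.0713748 + 0.51·0.193066 = 0.133437.

0.1334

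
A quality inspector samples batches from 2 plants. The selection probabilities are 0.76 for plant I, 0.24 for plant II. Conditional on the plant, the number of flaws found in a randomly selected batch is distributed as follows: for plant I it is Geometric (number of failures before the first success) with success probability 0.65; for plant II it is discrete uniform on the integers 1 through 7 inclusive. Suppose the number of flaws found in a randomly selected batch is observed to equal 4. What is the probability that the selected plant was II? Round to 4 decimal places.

Likelihoods P(X=4 | ·): I: 0.00975406; II: 0.142857.
Posterior ∝ prior × likelihood. Numerator for II: 0.24·0.142857 = 0.0342857.
Normalizing constant: 0.76·0.00975406 + 0.24·0.142857 = 0.0416988.
P(II | observation) = 0.0342857 / 0.0416988 = 0.822223.

0.8222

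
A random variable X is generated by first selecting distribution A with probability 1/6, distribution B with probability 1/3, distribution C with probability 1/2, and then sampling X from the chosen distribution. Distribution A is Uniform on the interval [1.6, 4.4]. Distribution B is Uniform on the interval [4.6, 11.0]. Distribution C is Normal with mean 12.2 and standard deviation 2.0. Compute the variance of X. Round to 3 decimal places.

Per component, A: μ=3, E[X²]=9.65333; B: μ=7.8, E[X²]=64.2533; C: μ=12.2, E[X²]=152.84.
E[X] = 0.166667·3 + 0.333333·7.8 + 0.5·12.2 = 9.2.
E[X²] = 0.166667·9.65333 + 0.333333·64.2533 + 0.5·152.84 = 99.4467.
Var(X) = E[X²] − (E[X])² = 99.4467 − 84.64 = 14.8067.

14.807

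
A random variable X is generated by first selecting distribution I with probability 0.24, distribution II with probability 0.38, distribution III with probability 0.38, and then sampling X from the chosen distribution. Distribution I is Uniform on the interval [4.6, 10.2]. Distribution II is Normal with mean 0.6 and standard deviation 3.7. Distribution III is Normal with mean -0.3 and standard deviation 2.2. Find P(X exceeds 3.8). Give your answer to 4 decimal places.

Conditional on each component, P(X > 3.8): I: 1; II: 0.193556; III: 0.0311864.
By total probability, P(X > 3.8) = 0.24·1 + 0.38·0.193556 + 0.38·0.0311864 = 0.325402.

0.3254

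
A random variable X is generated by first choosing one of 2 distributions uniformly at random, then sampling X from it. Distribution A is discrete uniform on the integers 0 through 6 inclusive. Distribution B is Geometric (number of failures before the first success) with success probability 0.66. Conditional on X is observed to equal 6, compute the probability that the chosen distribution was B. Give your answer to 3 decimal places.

Likelihoods P(X=6 | ·): A: 0.142857; B: 0.00101957.
Posterior ∝ prior × likelihood. Numerator for B: 0.5·0.00101957 = 0.000509785.
Normalizing constant: 0.5·0.142857 + 0.5·0.00101957 = 0.0719384.
P(B | observation) = 0.000509785 / 0.0719384 = 0.00708642.

0.007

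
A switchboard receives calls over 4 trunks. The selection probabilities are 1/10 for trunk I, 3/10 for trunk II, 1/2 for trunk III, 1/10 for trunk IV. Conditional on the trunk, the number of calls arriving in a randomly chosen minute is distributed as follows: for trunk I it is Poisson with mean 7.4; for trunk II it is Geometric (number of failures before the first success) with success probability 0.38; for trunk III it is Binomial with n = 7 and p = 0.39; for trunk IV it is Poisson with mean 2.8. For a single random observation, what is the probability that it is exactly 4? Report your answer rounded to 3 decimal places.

Conditional on each trunk, P(X = 4): I: 0.0763724; II: 0.0561501; III: 0.183788; IV: 0.155739.
By total probability, P(X = 4) = 0.1·0.0763724 + 0.3·0.0561501 + 0.5·0.183788 + 0.1·0.155739 = 0.13195.

0.132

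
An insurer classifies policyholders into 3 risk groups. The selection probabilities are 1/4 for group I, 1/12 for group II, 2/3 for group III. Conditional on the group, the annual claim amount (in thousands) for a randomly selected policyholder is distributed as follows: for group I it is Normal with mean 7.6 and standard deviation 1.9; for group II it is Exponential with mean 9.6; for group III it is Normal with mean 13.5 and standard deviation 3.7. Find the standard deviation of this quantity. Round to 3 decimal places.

4.944

Per component, I: μ=7.6, E[X²]=61.37; II: μ=9.6, E[X²]=184.32; III: μ=13.5, E[X²]=195.94.
E[X] = 0.25·7.6 + 0.0833333·9.6 + 0.666667·13.5 = 11.7.
E[X²] = 0.25·61.37 + 0.0833333·184.32 + 0.666667·195.94 = 161.329.
Var(X) = E[X²] − (E[X])² = 161.329 − 136.89 = 24.4392.
SD(X) = √24.4392 = 4.9436.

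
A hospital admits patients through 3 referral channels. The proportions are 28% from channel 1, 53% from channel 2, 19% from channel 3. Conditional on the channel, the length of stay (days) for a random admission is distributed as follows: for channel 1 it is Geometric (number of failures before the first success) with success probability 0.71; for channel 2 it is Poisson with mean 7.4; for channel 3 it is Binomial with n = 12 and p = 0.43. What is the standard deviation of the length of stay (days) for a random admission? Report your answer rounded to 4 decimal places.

3.6881

Per component, 1: μ=0.408451, E[X²]=0.742115; 2: μ=7.4, E[X²]=62.16; 3: μ=5.16, E[X²]=29.5668.
E[X] = 0.28·0.408451 + 0.53·7.4 + 0.19·5.16 = 5.01677.
E[X²] = 0.28·0.742115 + 0.53·62.16 + 0.19·29.5668 = 38.7703.
Var(X) = E[X²] − (E[X])² = 38.7703 − 25.1679 = 13.6023.
SD(X) = √13.6023 = 3.68814.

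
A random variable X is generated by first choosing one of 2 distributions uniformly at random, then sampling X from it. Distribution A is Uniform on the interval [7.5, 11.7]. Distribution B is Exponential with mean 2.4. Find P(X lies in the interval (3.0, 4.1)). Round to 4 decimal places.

0.0527

Conditional on each component, P(3.0 < X < 4.1): A: 0; B: 0.105337.
By total probability, P(3.0 < X < 4.1) = 0.5·0 + 0.5·0.105337 = 0.0526687.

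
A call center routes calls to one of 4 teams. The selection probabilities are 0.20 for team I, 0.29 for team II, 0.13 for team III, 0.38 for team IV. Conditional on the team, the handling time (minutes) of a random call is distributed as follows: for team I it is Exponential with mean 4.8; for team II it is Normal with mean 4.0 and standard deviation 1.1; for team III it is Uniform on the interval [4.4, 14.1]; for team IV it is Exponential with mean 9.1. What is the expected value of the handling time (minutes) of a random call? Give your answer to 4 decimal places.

Component means — I: 4.8; II: 4; III: 9.25; IV: 9.1.
E[X] = 0.2·4.8 + 0.29·4 + 0.13·9.25 + 0.38·9.1 = 6.7805.

6.7805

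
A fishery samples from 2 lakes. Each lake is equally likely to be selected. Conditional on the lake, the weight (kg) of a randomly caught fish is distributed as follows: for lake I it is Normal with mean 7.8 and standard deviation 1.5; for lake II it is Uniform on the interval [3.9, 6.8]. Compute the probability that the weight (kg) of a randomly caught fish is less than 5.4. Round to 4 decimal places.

0.2860

Conditional on each lake, P(X < 5.4): I: 0.0547993; II: 0.517241.
By total probability, P(X < 5.4) = 0.5·0.0547993 + 0.5·0.517241 = 0.28602.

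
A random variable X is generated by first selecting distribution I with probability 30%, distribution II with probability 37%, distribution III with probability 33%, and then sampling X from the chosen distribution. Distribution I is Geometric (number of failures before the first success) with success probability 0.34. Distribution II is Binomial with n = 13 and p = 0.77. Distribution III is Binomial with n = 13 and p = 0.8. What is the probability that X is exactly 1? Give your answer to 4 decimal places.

Conditional on each component, P(X = 1): I: 0.2244; II: 2.19365e-07; III: 4.25984e-08.
By total probability, P(X = 1) = 0.3·0.2244 + 0.37·2.19365e-07 + 0.33·4.25984e-08 = 0.0673201.

0.0673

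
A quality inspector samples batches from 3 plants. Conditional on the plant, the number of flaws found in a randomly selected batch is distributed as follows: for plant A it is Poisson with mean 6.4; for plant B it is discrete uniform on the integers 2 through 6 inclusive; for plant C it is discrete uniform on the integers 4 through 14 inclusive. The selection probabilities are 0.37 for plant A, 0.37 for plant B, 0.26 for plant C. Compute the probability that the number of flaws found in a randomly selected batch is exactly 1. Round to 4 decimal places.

Conditional on each plant, P(X = 1): A: 0.010634; B: 0; C: 0.
By total probability, P(X = 1) = 0.37·0.010634 + 0.37·0 + 0.26·0 = 0.00393457.

0.0039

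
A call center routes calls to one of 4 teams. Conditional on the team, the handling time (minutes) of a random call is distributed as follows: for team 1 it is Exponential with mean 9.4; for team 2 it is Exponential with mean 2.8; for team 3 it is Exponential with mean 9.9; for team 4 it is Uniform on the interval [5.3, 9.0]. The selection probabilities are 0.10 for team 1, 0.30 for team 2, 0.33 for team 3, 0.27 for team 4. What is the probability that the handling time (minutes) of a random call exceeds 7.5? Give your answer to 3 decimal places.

0.330

Conditional on each team, P(X > 7.5): 1: 0.450286; 2: 0.0686612; 3: 0.468802; 4: 0.405405.
By total probability, P(X > 7.5) = 0.1·0.450286 + 0.3·0.0686612 + 0.33·0.468802 + 0.27·0.405405 = 0.329791.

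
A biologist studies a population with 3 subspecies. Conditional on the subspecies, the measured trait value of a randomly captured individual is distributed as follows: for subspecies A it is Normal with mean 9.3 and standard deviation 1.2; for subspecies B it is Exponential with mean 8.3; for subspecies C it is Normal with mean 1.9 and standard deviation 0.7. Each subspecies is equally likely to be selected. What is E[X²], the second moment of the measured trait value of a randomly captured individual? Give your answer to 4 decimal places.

For each component E[X²] = Var + (mean)², giving A: 87.93; B: 137.78; C: 4.1.
Overall E[X²] = 0.333333·87.93 + 0.333333·137.78 + 0.333333·4.1 = 76.6033.

76.6033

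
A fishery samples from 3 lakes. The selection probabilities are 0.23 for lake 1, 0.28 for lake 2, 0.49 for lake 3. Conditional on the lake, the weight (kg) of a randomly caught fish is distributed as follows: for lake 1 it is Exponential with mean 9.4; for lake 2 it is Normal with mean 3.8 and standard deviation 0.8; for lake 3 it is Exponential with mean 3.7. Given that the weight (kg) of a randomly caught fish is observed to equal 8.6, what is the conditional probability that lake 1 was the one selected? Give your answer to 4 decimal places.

Likelihoods f(8.6 | ·): 1: 0.0426127; 2: 7.59485e-09; 3: 0.0264458.
Posterior ∝ prior × likelihood. Numerator for 1: 0.23·0.0426127 = 0.00980092.
Normalizing constant: 0.23·0.0426127 + 0.28·7.59485e-09 + 0.49·0.0264458 = 0.0227594.
P(1 | observation) = 0.00980092 / 0.0227594 = 0.430632.

0.4306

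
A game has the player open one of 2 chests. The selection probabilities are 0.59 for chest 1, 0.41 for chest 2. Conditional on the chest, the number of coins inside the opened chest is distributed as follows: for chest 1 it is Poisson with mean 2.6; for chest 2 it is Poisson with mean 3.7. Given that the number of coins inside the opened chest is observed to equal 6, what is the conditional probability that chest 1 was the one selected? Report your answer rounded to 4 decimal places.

Likelihoods P(X=6 | ·): 1: 0.0318671; 2: 0.0881025.
Posterior ∝ prior × likelihood. Numerator for 1: 0.59·0.0318671 = 0.0188016.
Normalizing constant: 0.59·0.0318671 + 0.41·0.0881025 = 0.0549236.
P(1 | observation) = 0.0188016 / 0.0549236 = 0.342322.

0.3423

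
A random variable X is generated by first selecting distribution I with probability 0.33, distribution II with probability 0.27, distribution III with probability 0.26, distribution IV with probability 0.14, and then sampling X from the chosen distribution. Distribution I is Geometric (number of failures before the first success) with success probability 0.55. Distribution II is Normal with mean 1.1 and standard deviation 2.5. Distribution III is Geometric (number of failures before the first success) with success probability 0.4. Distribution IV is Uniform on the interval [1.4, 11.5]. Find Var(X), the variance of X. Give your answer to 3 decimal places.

Per component, I: μ=0.818182, E[X²]=2.15702; II: μ=1.1, E[X²]=7.46; III: μ=1.5, E[X²]=6; IV: μ=6.45, E[X²]=50.1033.
E[X] = 0.33·0.818182 + 0.27·1.1 + 0.26·1.5 + 0.14·6.45 = 1.86.
E[X²] = 0.33·2.15702 + 0.27·7.46 + 0.26·6 + 0.14·50.1033 = 11.3005.
Var(X) = E[X²] − (E[X])² = 11.3005 − 3.4596 = 7.84088.

7.841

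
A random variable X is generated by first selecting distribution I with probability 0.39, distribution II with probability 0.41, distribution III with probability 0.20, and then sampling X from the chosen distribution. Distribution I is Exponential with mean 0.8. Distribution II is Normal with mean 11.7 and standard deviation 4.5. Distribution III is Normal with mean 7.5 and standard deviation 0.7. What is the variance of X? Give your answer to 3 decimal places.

32.596

Per component, I: μ=0.8, E[X²]=1.28; II: μ=11.7, E[X²]=157.14; III: μ=7.5, E[X²]=56.74.
E[X] = 0.39·0.8 + 0.41·11.7 + 0.2·7.5 = 6.609.
E[X²] = 0.39·1.28 + 0.41·157.14 + 0.2·56.74 = 76.2746.
Var(X) = E[X²] − (E[X])² = 76.2746 − 43.6789 = 32.5957.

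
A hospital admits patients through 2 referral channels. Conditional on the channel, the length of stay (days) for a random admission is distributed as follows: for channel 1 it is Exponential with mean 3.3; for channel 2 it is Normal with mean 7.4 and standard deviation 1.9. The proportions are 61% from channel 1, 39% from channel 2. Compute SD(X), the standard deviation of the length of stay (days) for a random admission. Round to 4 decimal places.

Per component, 1: μ=3.3, E[X²]=21.78; 2: μ=7.4, E[X²]=58.37.
E[X] = 0.61·3.3 + 0.39·7.4 = 4.899.
E[X²] = 0.61·21.78 + 0.39·58.37 = 36.0501.
Var(X) = E[X²] − (E[X])² = 36.0501 − 24.0002 = 12.0499.
SD(X) = √12.0499 = 3.4713.

3.4713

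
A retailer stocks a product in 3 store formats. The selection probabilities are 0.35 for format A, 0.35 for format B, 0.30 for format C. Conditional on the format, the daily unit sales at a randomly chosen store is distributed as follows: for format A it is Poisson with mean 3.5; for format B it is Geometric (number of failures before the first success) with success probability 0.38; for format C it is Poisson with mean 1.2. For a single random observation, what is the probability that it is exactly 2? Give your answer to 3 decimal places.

0.181

Conditional on each format, P(X = 2): A: 0.184959; B: 0.146072; C: 0.21686.
By total probability, P(X = 2) = 0.35·0.184959 + 0.35·0.146072 + 0.3·0.21686 = 0.180919.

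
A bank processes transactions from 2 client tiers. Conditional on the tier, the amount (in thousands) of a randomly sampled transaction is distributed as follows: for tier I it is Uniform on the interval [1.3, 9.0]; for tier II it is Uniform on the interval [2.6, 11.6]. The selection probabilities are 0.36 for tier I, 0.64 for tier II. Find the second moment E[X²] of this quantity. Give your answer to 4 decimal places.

For each component E[X²] = Var + (mean)², giving I: 31.4633; II: 57.16.
Overall E[X²] = 0.36·31.4633 + 0.64·57.16 = 47.9092.

47.9092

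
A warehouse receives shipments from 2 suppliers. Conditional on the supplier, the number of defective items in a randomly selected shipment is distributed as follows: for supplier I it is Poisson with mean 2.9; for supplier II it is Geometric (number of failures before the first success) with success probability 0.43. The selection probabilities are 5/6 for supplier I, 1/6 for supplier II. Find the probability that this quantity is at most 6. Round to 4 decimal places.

Conditional on each supplier, P(X ≤ 6): I: 0.971283; II: 0.980451.
By total probability, P(X ≤ 6) = 0.833333·0.971283 + 0.166667·0.980451 = 0.972811.

0.9728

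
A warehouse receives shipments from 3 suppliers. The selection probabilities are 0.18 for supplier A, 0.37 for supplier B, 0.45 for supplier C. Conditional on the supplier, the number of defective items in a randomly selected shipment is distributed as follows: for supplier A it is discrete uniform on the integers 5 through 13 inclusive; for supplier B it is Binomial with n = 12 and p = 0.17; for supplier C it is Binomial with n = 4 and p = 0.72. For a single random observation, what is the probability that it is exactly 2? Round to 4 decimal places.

Conditional on each supplier, P(X = 2): A: 0; B: 0.295953; C: 0.243855.
By total probability, P(X = 2) = 0.18·0 + 0.37·0.295953 + 0.45·0.243855 = 0.219238.

0.2192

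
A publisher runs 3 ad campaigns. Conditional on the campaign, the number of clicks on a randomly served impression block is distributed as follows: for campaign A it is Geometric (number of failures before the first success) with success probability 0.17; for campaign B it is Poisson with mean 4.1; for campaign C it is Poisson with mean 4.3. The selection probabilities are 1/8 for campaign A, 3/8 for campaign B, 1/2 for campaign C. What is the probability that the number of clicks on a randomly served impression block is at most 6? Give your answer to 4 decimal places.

Conditional on each campaign, P(X ≤ 6): A: 0.728639; B: 0.878648; C: 0.85579.
By total probability, P(X ≤ 6) = 0.125·0.728639 + 0.375·0.878648 + 0.5·0.85579 = 0.848468.

0.8485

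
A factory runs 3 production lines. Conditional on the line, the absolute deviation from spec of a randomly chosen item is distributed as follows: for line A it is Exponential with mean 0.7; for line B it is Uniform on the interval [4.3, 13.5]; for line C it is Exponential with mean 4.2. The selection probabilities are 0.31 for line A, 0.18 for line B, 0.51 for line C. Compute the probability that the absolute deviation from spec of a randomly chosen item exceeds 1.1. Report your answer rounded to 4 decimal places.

0.6369

Conditional on each line, P(X > 1.1): A: 0.207748; B: 1; C: 0.769584.
By total probability, P(X > 1.1) = 0.31·0.207748 + 0.18·1 + 0.51·0.769584 = 0.63689.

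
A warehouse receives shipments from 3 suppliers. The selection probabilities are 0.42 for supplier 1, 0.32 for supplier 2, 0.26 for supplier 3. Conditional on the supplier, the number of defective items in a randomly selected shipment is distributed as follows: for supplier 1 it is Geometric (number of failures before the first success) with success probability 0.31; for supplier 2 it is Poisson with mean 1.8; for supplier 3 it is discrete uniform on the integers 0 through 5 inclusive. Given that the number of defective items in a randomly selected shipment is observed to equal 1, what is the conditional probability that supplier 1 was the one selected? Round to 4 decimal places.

0.3934

Likelihoods P(X=1 | ·): 1: 0.2139; 2: 0.297538; 3: 0.166667.
Posterior ∝ prior × likelihood. Numerator for 1: 0.42·0.2139 = 0.089838.
Normalizing constant: 0.42·0.2139 + 0.32·0.297538 + 0.26·0.166667 = 0.228383.
P(1 | observation) = 0.089838 / 0.228383 = 0.393365.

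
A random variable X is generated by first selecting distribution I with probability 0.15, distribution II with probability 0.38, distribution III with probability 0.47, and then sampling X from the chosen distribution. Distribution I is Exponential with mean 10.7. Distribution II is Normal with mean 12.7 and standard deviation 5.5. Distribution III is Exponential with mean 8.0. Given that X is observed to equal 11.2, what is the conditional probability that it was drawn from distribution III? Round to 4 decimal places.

Likelihoods f(11.2 | ·): I: 0.0328116; II: 0.0698869; III: 0.0308246.
Posterior ∝ prior × likelihood. Numerator for III: 0.47·0.0308246 = 0.0144876.
Normalizing constant: 0.15·0.0328116 + 0.38·0.0698869 + 0.47·0.0308246 = 0.0459663.
P(III | observation) = 0.0144876 / 0.0459663 = 0.315178.

0.3152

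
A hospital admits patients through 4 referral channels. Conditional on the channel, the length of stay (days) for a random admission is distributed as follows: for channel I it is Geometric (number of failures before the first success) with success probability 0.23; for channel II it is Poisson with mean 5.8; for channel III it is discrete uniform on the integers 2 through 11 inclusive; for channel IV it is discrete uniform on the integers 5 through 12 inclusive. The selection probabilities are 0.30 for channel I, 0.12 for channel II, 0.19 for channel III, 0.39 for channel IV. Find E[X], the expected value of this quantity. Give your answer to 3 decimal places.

Component means — I: 3.34783; II: 5.8; III: 6.5; IV: 8.5.
E[X] = 0.3·3.34783 + 0.12·5.8 + 0.19·6.5 + 0.39·8.5 = 6.25035.

6.250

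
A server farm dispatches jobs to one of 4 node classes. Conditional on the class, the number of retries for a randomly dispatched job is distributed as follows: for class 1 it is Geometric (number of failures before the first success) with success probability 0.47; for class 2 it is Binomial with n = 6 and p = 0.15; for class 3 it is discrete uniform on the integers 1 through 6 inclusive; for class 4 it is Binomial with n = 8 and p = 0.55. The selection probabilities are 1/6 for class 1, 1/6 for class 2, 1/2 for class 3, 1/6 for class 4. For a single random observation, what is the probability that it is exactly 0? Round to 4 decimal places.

0.1415

Conditional on each class, P(X = 0): 1: 0.47; 2: 0.37715; 3: 0; 4: 0.00168151.
By total probability, P(X = 0) = 0.166667·0.47 + 0.166667·0.37715 + 0.5·0 + 0.166667·0.00168151 = 0.141472.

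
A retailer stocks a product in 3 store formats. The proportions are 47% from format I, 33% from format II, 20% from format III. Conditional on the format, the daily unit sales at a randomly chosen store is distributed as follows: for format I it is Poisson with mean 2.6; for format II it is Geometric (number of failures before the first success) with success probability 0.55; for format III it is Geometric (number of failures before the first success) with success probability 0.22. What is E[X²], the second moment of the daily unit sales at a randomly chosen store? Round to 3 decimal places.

10.848

For each component E[X²] = Var + (mean)², giving I: 9.36; II: 2.15702; III: 28.686.
Overall E[X²] = 0.47·9.36 + 0.33·2.15702 + 0.2·28.686 = 10.8482.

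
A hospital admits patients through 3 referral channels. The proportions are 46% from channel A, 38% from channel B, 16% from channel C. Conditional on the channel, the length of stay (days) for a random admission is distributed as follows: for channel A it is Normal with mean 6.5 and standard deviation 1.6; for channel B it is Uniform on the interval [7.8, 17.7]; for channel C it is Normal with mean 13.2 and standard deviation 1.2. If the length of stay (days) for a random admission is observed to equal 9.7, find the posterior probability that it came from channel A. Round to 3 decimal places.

Likelihoods f(9.7 | ·): A: 0.0337444; B: 0.10101; C: 0.00472573.
Posterior ∝ prior × likelihood. Numerator for A: 0.46·0.0337444 = 0.0155224.
Normalizing constant: 0.46·0.0337444 + 0.38·0.10101 + 0.16·0.00472573 = 0.0546624.
P(A | observation) = 0.0155224 / 0.0546624 = 0.283969.

0.284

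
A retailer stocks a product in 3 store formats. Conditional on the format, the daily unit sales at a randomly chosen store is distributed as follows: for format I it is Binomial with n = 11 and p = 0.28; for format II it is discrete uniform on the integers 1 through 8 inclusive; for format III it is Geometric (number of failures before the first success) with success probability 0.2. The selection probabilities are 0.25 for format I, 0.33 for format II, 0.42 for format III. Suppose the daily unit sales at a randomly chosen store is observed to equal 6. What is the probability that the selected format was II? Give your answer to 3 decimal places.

0.557

Likelihoods P(X=6 | ·): I: 0.0430777; II: 0.125; III: 0.0524288.
Posterior ∝ prior × likelihood. Numerator for II: 0.33·0.125 = 0.04125.
Normalizing constant: 0.25·0.0430777 + 0.33·0.125 + 0.42·0.0524288 = 0.0740395.
P(II | observation) = 0.04125 / 0.0740395 = 0.557135.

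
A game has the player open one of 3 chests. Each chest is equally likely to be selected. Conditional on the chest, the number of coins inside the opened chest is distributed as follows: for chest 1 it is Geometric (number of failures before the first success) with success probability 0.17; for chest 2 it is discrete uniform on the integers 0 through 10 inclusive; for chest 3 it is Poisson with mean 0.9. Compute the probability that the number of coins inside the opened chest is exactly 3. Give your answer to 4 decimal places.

Conditional on each chest, P(X = 3): 1: 0.0972038; 2: 0.0909091; 3: 0.0493982.
By total probability, P(X = 3) = 0.333333·0.0972038 + 0.333333·0.0909091 + 0.333333·0.0493982 = 0.0791704.

0.0792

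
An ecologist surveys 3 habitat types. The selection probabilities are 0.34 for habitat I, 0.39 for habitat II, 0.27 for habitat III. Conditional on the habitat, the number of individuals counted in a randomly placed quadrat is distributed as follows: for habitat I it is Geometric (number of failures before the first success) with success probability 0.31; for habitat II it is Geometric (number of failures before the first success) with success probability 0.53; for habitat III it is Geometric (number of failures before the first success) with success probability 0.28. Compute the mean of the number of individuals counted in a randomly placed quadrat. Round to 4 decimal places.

1.7969

Component means — I: 2.22581; II: 0.886792; III: 2.57143.
E[X] = 0.34·2.22581 + 0.39·0.886792 + 0.27·2.57143 = 1.79691.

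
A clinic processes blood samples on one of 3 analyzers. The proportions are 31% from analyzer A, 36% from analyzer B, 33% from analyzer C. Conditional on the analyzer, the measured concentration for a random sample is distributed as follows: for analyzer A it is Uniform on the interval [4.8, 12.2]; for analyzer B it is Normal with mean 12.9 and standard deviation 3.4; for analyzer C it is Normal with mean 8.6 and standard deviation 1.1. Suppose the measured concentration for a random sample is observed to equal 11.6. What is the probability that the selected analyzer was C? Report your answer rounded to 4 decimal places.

0.0345

Likelihoods f(11.6 | ·): A: 0.135135; B: 0.109065; C: 0.00879777.
Posterior ∝ prior × likelihood. Numerator for C: 0.33·0.00879777 = 0.00290326.
Normalizing constant: 0.31·0.135135 + 0.36·0.109065 + 0.33·0.00879777 = 0.0840586.
P(C | observation) = 0.00290326 / 0.0840586 = 0.0345386.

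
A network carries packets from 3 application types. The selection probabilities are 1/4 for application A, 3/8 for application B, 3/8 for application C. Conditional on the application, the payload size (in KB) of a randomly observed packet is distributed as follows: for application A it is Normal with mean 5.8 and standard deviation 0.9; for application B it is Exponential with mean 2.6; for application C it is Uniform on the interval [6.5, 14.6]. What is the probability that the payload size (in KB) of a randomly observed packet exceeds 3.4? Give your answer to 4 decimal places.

0.7255

Conditional on each application, P(X > 3.4): A: 0.99617; B: 0.270443; C: 1.
By total probability, P(X > 3.4) = 0.25·0.99617 + 0.375·0.270443 + 0.375·1 = 0.725459.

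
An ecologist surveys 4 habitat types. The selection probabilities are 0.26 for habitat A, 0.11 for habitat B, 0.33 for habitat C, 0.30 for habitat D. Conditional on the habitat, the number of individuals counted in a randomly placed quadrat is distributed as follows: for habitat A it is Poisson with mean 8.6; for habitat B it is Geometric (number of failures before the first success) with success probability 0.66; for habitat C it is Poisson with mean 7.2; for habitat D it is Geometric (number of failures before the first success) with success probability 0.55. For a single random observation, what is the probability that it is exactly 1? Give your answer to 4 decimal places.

Conditional on each habitat, P(X = 1): A: 0.00158331; B: 0.2244; C: 0.00537542; D: 0.2475.
By total probability, P(X = 1) = 0.26·0.00158331 + 0.11·0.2244 + 0.33·0.00537542 + 0.3·0.2475 = 0.10112.

0.1011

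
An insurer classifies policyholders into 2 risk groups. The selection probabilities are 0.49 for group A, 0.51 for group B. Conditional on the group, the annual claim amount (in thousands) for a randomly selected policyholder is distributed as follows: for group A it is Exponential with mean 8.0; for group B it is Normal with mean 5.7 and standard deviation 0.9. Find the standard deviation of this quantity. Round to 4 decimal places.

Per component, A: μ=8, E[X²]=128; B: μ=5.7, E[X²]=33.3.
E[X] = 0.49·8 + 0.51·5.7 = 6.827.
E[X²] = 0.49·128 + 0.51·33.3 = 79.703.
Var(X) = E[X²] − (E[X])² = 79.703 − 46.6079 = 33.0951.
SD(X) = √33.0951 = 5.75283.

5.7528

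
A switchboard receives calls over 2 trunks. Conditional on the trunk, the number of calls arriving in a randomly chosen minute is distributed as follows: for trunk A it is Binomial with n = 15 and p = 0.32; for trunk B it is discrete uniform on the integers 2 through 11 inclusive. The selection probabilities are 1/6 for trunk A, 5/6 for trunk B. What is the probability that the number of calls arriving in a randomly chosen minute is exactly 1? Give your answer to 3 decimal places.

0.004

Conditional on each trunk, P(X = 1): A: 0.0216953; B: 0.
By total probability, P(X = 1) = 0.166667·0.0216953 + 0.833333·0 = 0.00361589.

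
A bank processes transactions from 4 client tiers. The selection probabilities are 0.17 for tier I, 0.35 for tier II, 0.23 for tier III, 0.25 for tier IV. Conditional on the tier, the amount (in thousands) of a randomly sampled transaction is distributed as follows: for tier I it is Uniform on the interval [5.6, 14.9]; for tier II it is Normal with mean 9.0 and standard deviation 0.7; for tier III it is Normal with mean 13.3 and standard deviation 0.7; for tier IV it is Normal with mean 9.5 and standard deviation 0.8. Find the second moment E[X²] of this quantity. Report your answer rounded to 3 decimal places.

For each component E[X²] = Var + (mean)², giving I: 112.27; II: 81.49; III: 177.38; IV: 90.89.
Overall E[X²] = 0.17·112.27 + 0.35·81.49 + 0.23·177.38 + 0.25·90.89 = 111.127.

111.127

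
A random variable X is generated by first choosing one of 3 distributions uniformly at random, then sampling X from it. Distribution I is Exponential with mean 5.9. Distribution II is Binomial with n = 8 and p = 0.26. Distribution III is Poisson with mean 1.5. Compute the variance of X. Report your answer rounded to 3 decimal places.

Per component, I: μ=5.9, E[X²]=69.62; II: μ=2.08, E[X²]=5.8656; III: μ=1.5, E[X²]=3.75.
E[X] = 0.333333·5.9 + 0.333333·2.08 + 0.333333·1.5 = 3.16.
E[X²] = 0.333333·69.62 + 0.333333·5.8656 + 0.333333·3.75 = 26.4119.
Var(X) = E[X²] − (E[X])² = 26.4119 − 9.9856 = 16.4263.

16.426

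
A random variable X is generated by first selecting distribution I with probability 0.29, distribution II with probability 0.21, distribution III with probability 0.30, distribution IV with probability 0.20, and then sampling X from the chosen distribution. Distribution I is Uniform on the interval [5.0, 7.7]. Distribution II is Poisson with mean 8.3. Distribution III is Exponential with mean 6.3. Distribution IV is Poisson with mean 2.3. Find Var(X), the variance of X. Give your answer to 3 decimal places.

18.193

Per component, I: μ=6.35, E[X²]=40.93; II: μ=8.3, E[X²]=77.19; III: μ=6.3, E[X²]=79.38; IV: μ=2.3, E[X²]=7.59.
E[X] = 0.29·6.35 + 0.21·8.3 + 0.3·6.3 + 0.2·2.3 = 5.9345.
E[X²] = 0.29·40.93 + 0.21·77.19 + 0.3·79.38 + 0.2·7.59 = 53.4116.
Var(X) = E[X²] − (E[X])² = 53.4116 − 35.2183 = 18.1933.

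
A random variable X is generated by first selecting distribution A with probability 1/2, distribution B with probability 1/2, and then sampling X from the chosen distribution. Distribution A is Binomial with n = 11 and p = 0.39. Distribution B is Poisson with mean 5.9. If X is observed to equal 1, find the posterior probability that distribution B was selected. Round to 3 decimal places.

0.346

Likelihoods P(X=1 | ·): A: 0.0306024; B: 0.0161627.
Posterior ∝ prior × likelihood. Numerator for B: 0.5·0.0161627 = 0.00808136.
Normalizing constant: 0.5·0.0306024 + 0.5·0.0161627 = 0.0233826.
P(B | observation) = 0.00808136 / 0.0233826 = 0.345615.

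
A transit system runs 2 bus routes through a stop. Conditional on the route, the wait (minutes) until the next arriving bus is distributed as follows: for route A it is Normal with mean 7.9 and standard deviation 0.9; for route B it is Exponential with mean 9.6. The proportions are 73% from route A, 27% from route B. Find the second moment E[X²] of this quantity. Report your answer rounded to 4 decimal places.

95.9170

For each component E[X²] = Var + (mean)², giving A: 63.22; B: 184.32.
Overall E[X²] = 0.73·63.22 + 0.27·184.32 = 95.917.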